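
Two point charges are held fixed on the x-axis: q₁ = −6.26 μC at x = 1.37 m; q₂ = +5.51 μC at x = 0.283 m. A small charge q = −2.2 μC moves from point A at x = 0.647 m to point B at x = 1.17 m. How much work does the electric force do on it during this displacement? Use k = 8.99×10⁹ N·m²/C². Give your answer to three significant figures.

-0.624 J

The work done by the electric force is W_field = −ΔU = −q(V_B − V_A) = q(V_A − V_B).
At A: distances to the source charges are 0.723 m, 0.364 m; V_A = Σ kqᵢ/rᵢ = 5.82×10⁴ V.
At B: distances to the source charges are 0.200 m, 0.887 m; V_B = Σ kqᵢ/rᵢ = -2.26×10⁵ V.
ΔV = V_B − V_A = -2.84×10⁵ V.
W_field = −qΔV = −(-2.20×10⁻⁶ C)(-2.84×10⁵ V) = -0.624 J.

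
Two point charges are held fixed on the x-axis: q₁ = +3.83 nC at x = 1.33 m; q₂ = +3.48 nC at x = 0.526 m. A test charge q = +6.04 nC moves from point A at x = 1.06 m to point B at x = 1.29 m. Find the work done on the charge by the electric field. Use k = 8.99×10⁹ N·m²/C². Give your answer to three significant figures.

-4.32×10⁻⁶ J

The work done by the electric force is W_field = −ΔU = −q(V_B − V_A) = q(V_A − V_B).
At A: distances to the source charges are 0.270 m, 0.534 m; V_A = Σ kqᵢ/rᵢ = 186 V.
At B: distances to the source charges are 0.0400 m, 0.764 m; V_B = Σ kqᵢ/rᵢ = 902 V.
ΔV = V_B − V_A = 716 V.
W_field = −qΔV = −(6.04×10⁻⁹ C)(716 V) = -4.32×10⁻⁶ J.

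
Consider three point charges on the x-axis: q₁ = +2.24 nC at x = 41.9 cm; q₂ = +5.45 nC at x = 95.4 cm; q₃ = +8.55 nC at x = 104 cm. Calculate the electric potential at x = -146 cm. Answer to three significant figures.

61.8 V

Electric potential is a scalar, so the contributions from each charge add algebraically: V = Σ kqᵢ/rᵢ.
Distances from the field point to each charge: r₁ = 1.88 m, r₂ = 2.41 m, r₃ = 2.50 m.
V = k[(2.24×10⁻⁹)/(1.88) + (5.45×10⁻⁹)/(2.41) + (8.55×10⁻⁹)/(2.50)] = 61.8 V.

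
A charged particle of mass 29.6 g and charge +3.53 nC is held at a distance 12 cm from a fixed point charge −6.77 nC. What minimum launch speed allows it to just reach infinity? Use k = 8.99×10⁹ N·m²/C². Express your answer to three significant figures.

To just escape, total mechanical energy must reach zero at infinity: ½mv²_min + U = 0, so ½mv²_min = −U = |kQq|/r.
|U| = |kQq|/r = (8.99×10⁹ N·m²/C²)(6.77×10⁻⁹)(3.53×10⁻⁹)/(0.120) = 1.79×10⁻⁶ J.
v_min = √(2|U|/m) = √(2·1.79×10⁻⁶/0.0296) = 0.0110 m/s.

0.0110 m/s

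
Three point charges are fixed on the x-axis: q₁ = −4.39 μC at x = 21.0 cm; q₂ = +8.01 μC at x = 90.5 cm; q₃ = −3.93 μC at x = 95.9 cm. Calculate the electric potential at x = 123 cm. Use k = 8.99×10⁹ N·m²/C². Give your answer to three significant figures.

5.25×10⁴ V

The total potential is the scalar sum of each charge's contribution, V = Σ kqᵢ/rᵢ.
Distances from the field point to each charge: r₁ = 1.02 m, r₂ = 0.325 m, r₃ = 0.271 m.
V = k[(-4.39×10⁻⁶)/(1.02) + (8.01×10⁻⁶)/(0.325) + (-3.93×10⁻⁶)/(0.271)] = 5.25×10⁴ V.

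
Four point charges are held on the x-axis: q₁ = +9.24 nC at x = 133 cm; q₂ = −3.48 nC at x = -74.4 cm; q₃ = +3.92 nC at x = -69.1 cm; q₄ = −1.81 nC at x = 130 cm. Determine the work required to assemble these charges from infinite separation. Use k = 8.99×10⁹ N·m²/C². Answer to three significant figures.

-7.31×10⁻⁶ J

The assembly work is the sum of pairwise potential energies, U = Σ_{i<j} kqᵢqⱼ/rᵢⱼ.
Pair separations: r₁₂ = 2.07 m, r₁₃ = 2.02 m, r₁₄ = 0.0300 m, r₂₃ = 0.0530 m, r₂₄ = 2.04 m, r₃₄ = 1.99 m.
Summing all 6 pair terms gives U = -7.31×10⁻⁶ J.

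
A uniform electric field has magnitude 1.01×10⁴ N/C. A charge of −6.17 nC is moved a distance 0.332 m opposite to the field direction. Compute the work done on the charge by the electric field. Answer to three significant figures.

The potential change for a displacement 0.332 m opposite to the field direction is ΔV = +Ed = 3350 V.
W_field = −qΔV = 2.07×10⁻⁵ J.

2.07×10⁻⁵ J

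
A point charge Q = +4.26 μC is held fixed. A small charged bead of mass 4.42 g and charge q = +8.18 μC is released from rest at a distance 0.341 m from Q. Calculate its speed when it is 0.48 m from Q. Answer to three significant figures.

Only the electrostatic force acts, so mechanical energy is conserved: ½mv² = U₁ − U₂ = kQq(1/r₁ − 1/r₂).
U₁ − U₂ = (8.99×10⁹ N·m²/C²)(4.26×10⁻⁶ C)(8.18×10⁻⁶ C)(1/0.341 − 1/0.480) = 0.266 J.
v = √(2·0.266/4.42×10⁻³) = 11.0 m/s.

11.0 m/s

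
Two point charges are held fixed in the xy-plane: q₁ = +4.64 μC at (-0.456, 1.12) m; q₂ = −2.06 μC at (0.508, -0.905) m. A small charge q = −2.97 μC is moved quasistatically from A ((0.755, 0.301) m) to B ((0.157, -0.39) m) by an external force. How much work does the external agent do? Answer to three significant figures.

0.0523 J

For quasistatic motion the external work equals the change in potential energy: W_ext = qΔV = q(V_B − V_A).
At A: distances to the source charges are 1.46 m, 1.23 m; V_A = Σ kqᵢ/rᵢ = 1.35×10⁴ V.
At B: distances to the source charges are 1.63 m, 0.623 m; V_B = Σ kqᵢ/rᵢ = -4120 V.
ΔV = V_B − V_A = -1.76×10⁴ V.
W_ext = qΔV = (-2.97×10⁻⁶ C)(-1.76×10⁴ V) = 0.0523 J.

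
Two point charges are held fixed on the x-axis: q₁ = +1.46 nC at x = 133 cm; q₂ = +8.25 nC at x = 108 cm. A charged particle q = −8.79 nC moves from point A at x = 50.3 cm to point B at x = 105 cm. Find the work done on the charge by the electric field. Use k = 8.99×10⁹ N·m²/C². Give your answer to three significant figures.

The work done by the electric force is W_field = −ΔU = −q(V_B − V_A) = q(V_A − V_B).
At A: distances to the source charges are 0.827 m, 0.577 m; V_A = Σ kqᵢ/rᵢ = 144 V.
At B: distances to the source charges are 0.280 m, 0.0300 m; V_B = Σ kqᵢ/rᵢ = 2520 V.
ΔV = V_B − V_A = 2370 V.
W_field = −qΔV = −(-8.79×10⁻⁹ C)(2370 V) = 2.09×10⁻⁵ J.

2.09×10⁻⁵ J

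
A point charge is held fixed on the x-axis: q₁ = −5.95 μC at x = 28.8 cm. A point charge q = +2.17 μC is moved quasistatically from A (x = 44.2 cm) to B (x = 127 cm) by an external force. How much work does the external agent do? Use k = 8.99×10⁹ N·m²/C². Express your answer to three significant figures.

For quasistatic motion the external work equals the change in potential energy: W_ext = qΔV = q(V_B − V_A).
At A: distance to the source charge is 0.154 m; V_A = kq₁/r = -3.47×10⁵ V.
At B: distance to the source charge is 0.982 m; V_B = kq₁/r = -5.45×10⁴ V.
ΔV = V_B − V_A = 2.93×10⁵ V.
W_ext = qΔV = (2.17×10⁻⁶ C)(2.93×10⁵ V) = 0.636 J.

0.636 J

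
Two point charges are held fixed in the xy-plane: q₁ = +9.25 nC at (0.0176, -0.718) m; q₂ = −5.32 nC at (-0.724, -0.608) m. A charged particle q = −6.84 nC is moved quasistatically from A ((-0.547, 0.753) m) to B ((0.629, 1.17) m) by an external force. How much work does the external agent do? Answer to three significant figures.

-1.76×10⁻⁸ J

For quasistatic motion the external work equals the change in potential energy: W_ext = qΔV = q(V_B − V_A).
At A: distances to the source charges are 1.58 m, 1.37 m; V_A = Σ kqᵢ/rᵢ = 17.9 V.
At B: distances to the source charges are 1.98 m, 2.23 m; V_B = Σ kqᵢ/rᵢ = 20.5 V.
ΔV = V_B − V_A = 2.57 V.
W_ext = qΔV = (-6.84×10⁻⁹ C)(2.57 V) = -1.76×10⁻⁸ J.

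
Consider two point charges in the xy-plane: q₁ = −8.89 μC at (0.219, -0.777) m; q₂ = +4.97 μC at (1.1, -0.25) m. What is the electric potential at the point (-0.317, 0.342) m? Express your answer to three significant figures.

Electric potential is a scalar, so the contributions from each charge add algebraically: V = Σ kqᵢ/rᵢ.
Distances from the field point to each charge: r₁ = 1.24 m, r₂ = 1.54 m.
V = k[(-8.89×10⁻⁶)/(1.24) + (4.97×10⁻⁶)/(1.54)] = -3.53×10⁴ V.

-3.53×10⁴ V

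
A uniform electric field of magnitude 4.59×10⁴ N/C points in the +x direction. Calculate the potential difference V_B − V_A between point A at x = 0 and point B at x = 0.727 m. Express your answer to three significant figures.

-3.34×10⁴ V

In a uniform field, potential decreases in the direction of E: V_B − V_A = −E·Δx.
V_B − V_A = −(4.59×10⁴ V/m)(0.727 m) = -3.34×10⁴ V.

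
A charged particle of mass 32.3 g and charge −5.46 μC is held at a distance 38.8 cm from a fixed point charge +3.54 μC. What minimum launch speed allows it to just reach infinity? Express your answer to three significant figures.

5.27 m/s

To just escape, total mechanical energy must reach zero at infinity: ½mv²_min + U = 0, so ½mv²_min = −U = |kQq|/r.
|U| = |kQq|/r = (8.99×10⁹ N·m²/C²)(3.54×10⁻⁶)(5.46×10⁻⁶)/(0.388) = 0.448 J.
v_min = √(2|U|/m) = √(2·0.448/0.0323) = 5.27 m/s.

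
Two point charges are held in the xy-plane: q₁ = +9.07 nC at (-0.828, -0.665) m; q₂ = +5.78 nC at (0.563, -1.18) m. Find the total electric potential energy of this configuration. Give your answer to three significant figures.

The assembly work is the sum of pairwise potential energies, U = Σ_{i<j} kqᵢqⱼ/rᵢⱼ.
Pair separations: r₁₂ = 1.48 m.
U = (3.18×10⁻⁷) = 3.18×10⁻⁷ J.

3.18×10⁻⁷ J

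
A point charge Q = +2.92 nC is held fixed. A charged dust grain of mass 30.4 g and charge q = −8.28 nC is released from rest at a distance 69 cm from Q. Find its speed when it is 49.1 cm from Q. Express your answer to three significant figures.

Only the electrostatic force acts, so mechanical energy is conserved: ½mv² = U₁ − U₂ = kQq(1/r₁ − 1/r₂).
U₁ − U₂ = (8.99×10⁹ N·m²/C²)(2.92×10⁻⁹ C)(-8.28×10⁻⁹ C)(1/0.690 − 1/0.491) = 1.28×10⁻⁷ J.
v = √(2·1.28×10⁻⁷/0.0304) = 2.90×10⁻³ m/s.

2.90×10⁻³ m/s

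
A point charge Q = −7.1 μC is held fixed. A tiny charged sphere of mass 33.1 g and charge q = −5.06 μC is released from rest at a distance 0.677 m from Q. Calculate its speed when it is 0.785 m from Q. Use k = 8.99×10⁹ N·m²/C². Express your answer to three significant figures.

1.99 m/s

Only the electrostatic force acts, so mechanical energy is conserved: ½mv² = U₁ − U₂ = kQq(1/r₁ − 1/r₂).
U₁ − U₂ = (8.99×10⁹ N·m²/C²)(-7.10×10⁻⁶ C)(-5.06×10⁻⁶ C)(1/0.677 − 1/0.785) = 0.0656 J.
v = √(2·0.0656/0.0331) = 1.99 m/s.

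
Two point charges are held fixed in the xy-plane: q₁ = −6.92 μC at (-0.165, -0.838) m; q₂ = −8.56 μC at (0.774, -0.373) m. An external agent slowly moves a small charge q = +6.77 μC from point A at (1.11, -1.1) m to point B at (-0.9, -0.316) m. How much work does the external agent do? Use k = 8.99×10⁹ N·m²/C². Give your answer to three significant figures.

0.196 J

For quasistatic motion the external work equals the change in potential energy: W_ext = qΔV = q(V_B − V_A).
At A: distances to the source charges are 1.30 m, 0.801 m; V_A = Σ kqᵢ/rᵢ = -1.44×10⁵ V.
At B: distances to the source charges are 0.902 m, 1.67 m; V_B = Σ kqᵢ/rᵢ = -1.15×10⁵ V.
ΔV = V_B − V_A = 2.89×10⁴ V.
W_ext = qΔV = (6.77×10⁻⁶ C)(2.89×10⁴ V) = 0.196 J.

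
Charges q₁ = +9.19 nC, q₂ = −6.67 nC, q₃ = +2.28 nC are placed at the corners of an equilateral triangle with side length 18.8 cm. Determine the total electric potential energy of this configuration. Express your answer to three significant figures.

-2.66×10⁻⁶ J

The work to assemble the configuration equals its total potential energy, U = Σ kqᵢqⱼ/rᵢⱼ over all pairs.
All three pair separations equal the side length, 0.188 m.
U = (-2.93×10⁻⁶) + (1.00×10⁻⁶) + (-7.27×10⁻⁷) = -2.66×10⁻⁶ J.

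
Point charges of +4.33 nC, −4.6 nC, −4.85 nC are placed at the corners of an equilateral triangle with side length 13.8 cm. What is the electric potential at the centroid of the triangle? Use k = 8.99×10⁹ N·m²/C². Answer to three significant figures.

Electric potential is a scalar, so the contributions from each charge add algebraically: V = Σ kqᵢ/rᵢ.
The distance from each vertex to the centroid is a/√3 = 0.0797 m.
V = k[(4.33×10⁻⁹)/(0.0797) + (-4.60×10⁻⁹)/(0.0797) + (-4.85×10⁻⁹)/(0.0797)] = -578 V.

-578 V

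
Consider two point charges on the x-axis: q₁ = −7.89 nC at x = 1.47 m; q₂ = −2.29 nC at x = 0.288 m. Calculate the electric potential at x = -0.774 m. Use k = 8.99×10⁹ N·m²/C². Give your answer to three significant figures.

-51.0 V

Electric potential is a scalar, so the contributions from each charge add algebraically: V = Σ kqᵢ/rᵢ.
Distances from the field point to each charge: r₁ = 2.24 m, r₂ = 1.06 m.
V = k[(-7.89×10⁻⁹)/(2.24) + (-2.29×10⁻⁹)/(1.06)] = -51.0 V.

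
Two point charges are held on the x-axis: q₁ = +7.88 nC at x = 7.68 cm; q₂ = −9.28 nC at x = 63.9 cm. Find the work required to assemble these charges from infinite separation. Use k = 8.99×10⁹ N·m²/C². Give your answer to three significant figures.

The assembly work is the sum of pairwise potential energies, U = Σ_{i<j} kqᵢqⱼ/rᵢⱼ.
Pair separations: r₁₂ = 0.562 m.
U = (-1.17×10⁻⁶) = -1.17×10⁻⁶ J.

-1.17×10⁻⁶ J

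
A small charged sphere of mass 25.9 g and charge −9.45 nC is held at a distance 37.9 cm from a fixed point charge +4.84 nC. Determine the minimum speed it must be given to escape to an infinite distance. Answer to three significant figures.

To just escape, total mechanical energy must reach zero at infinity: ½mv²_min + U = 0, so ½mv²_min = −U = |kQq|/r.
|U| = |kQq|/r = (8.99×10⁹ N·m²/C²)(4.84×10⁻⁹)(9.45×10⁻⁹)/(0.379) = 1.08×10⁻⁶ J.
v_min = √(2|U|/m) = √(2·1.08×10⁻⁶/0.0259) = 9.15×10⁻³ m/s.

9.15×10⁻³ m/s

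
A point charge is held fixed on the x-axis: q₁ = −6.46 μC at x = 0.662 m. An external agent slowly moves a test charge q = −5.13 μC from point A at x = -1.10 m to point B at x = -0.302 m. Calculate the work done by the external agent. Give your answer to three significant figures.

For quasistatic motion the external work equals the change in potential energy: W_ext = qΔV = q(V_B − V_A).
At A: distance to the source charge is 1.76 m; V_A = kq₁/r = -3.30×10⁴ V.
At B: distance to the source charge is 0.964 m; V_B = kq₁/r = -6.02×10⁴ V.
ΔV = V_B − V_A = -2.73×10⁴ V.
W_ext = qΔV = (-5.13×10⁻⁶ C)(-2.73×10⁴ V) = 0.140 J.

0.140 J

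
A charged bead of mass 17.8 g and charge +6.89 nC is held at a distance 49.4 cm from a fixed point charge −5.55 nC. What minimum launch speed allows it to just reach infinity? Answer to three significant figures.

To just escape, total mechanical energy must reach zero at infinity: ½mv²_min + U = 0, so ½mv²_min = −U = |kQq|/r.
|U| = |kQq|/r = (8.99×10⁹ N·m²/C²)(5.55×10⁻⁹)(6.89×10⁻⁹)/(0.494) = 6.96×10⁻⁷ J.
v_min = √(2|U|/m) = √(2·6.96×10⁻⁷/0.0178) = 8.84×10⁻³ m/s.

8.84×10⁻³ m/s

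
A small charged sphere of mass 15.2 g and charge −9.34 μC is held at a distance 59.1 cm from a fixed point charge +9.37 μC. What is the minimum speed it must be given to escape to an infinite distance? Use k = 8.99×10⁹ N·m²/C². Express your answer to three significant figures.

13.2 m/s

To just escape, total mechanical energy must reach zero at infinity: ½mv²_min + U = 0, so ½mv²_min = −U = |kQq|/r.
|U| = |kQq|/r = (8.99×10⁹ N·m²/C²)(9.37×10⁻⁶)(9.34×10⁻⁶)/(0.591) = 1.33 J.
v_min = √(2|U|/m) = √(2·1.33/0.0152) = 13.2 m/s.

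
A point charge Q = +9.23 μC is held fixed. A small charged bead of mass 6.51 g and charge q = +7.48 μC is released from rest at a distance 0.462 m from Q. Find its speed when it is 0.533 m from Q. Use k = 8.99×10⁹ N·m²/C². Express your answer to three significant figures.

Only the electrostatic force acts, so mechanical energy is conserved: ½mv² = U₁ − U₂ = kQq(1/r₁ − 1/r₂).
U₁ − U₂ = (8.99×10⁹ N·m²/C²)(9.23×10⁻⁶ C)(7.48×10⁻⁶ C)(1/0.462 − 1/0.533) = 0.179 J.
v = √(2·0.179/6.51×10⁻³) = 7.41 m/s.

7.41 m/s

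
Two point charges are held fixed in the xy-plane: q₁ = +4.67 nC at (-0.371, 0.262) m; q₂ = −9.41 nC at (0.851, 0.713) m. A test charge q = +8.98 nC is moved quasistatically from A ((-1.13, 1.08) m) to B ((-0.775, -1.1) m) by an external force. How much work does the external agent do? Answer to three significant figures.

For quasistatic motion the external work equals the change in potential energy: W_ext = qΔV = q(V_B − V_A).
At A: distances to the source charges are 1.12 m, 2.01 m; V_A = Σ kqᵢ/rᵢ = -4.37 V.
At B: distances to the source charges are 1.42 m, 2.44 m; V_B = Σ kqᵢ/rᵢ = -5.18 V.
ΔV = V_B − V_A = -0.819 V.
W_ext = qΔV = (8.98×10⁻⁹ C)(-0.819 V) = -7.35×10⁻⁹ J.

-7.35×10⁻⁹ J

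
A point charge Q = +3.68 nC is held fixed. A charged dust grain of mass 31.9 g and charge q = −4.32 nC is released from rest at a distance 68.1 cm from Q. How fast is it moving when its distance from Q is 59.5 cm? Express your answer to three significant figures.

Only the electrostatic force acts, so mechanical energy is conserved: ½mv² = U₁ − U₂ = kQq(1/r₁ − 1/r₂).
U₁ − U₂ = (8.99×10⁹ N·m²/C²)(3.68×10⁻⁹ C)(-4.32×10⁻⁹ C)(1/0.681 − 1/0.595) = 3.03×10⁻⁸ J.
v = √(2·3.03×10⁻⁸/0.0319) = 1.38×10⁻³ m/s.

1.38×10⁻³ m/s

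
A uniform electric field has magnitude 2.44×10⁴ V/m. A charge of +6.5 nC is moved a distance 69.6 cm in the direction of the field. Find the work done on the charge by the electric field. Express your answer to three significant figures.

1.10×10⁻⁴ J

The potential change for a displacement 69.6 cm in the direction of the field is ΔV = −Ed = -1.70×10⁴ V.
W_field = −qΔV = 1.10×10⁻⁴ J.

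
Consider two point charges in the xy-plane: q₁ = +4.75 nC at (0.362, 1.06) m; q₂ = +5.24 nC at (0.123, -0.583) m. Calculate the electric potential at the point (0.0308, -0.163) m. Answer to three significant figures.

143 V

Electric potential is a scalar, so the contributions from each charge add algebraically: V = Σ kqᵢ/rᵢ.
Distances from the field point to each charge: r₁ = 1.27 m, r₂ = 0.430 m.
V = k[(4.75×10⁻⁹)/(1.27) + (5.24×10⁻⁹)/(0.430)] = 143 V.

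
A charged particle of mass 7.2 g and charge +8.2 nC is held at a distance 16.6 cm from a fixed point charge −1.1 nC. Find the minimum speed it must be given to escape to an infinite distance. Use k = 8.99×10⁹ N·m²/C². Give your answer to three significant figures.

To just escape, total mechanical energy must reach zero at infinity: ½mv²_min + U = 0, so ½mv²_min = −U = |kQq|/r.
|U| = |kQq|/r = (8.99×10⁹ N·m²/C²)(1.10×10⁻⁹)(8.20×10⁻⁹)/(0.166) = 4.88×10⁻⁷ J.
v_min = √(2|U|/m) = √(2·4.88×10⁻⁷/7.20×10⁻³) = 0.0116 m/s.

0.0116 m/s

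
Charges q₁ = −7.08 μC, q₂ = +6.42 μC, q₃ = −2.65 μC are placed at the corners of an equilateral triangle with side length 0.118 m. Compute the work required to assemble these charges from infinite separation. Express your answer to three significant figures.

The work to assemble the configuration equals its total potential energy, U = Σ kqᵢqⱼ/rᵢⱼ over all pairs.
All three pair separations equal the side length, 0.118 m.
U = (-3.46) + (1.43) + (-1.30) = -3.33 J.

-3.33 J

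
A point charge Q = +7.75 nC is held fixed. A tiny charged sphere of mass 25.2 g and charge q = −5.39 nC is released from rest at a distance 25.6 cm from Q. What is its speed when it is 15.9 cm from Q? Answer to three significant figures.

Only the electrostatic force acts, so mechanical energy is conserved: ½mv² = U₁ − U₂ = kQq(1/r₁ − 1/r₂).
U₁ − U₂ = (8.99×10⁹ N·m²/C²)(7.75×10⁻⁹ C)(-5.39×10⁻⁹ C)(1/0.256 − 1/0.159) = 8.95×10⁻⁷ J.
v = √(2·8.95×10⁻⁷/0.0252) = 8.43×10⁻³ m/s.

8.43×10⁻³ m/s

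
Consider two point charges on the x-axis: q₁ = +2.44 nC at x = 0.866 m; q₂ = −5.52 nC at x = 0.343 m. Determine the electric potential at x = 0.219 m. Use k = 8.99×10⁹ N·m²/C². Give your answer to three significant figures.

The total potential is the scalar sum of each charge's contribution, V = Σ kqᵢ/rᵢ.
Distances from the field point to each charge: r₁ = 0.647 m, r₂ = 0.124 m.
V = k[(2.44×10⁻⁹)/(0.647) + (-5.52×10⁻⁹)/(0.124)] = -366 V.

-366 V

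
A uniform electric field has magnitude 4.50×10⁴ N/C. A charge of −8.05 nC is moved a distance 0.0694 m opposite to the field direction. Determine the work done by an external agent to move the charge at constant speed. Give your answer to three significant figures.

-2.51×10⁻⁵ J

The potential change for a displacement 0.0694 m opposite to the field direction is ΔV = +Ed = 3120 V.
W_ext = qΔV = -2.51×10⁻⁵ J.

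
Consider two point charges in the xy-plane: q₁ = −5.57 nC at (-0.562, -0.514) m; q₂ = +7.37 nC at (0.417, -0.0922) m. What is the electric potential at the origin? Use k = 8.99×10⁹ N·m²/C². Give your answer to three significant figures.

Electric potential is a scalar, so the contributions from each charge add algebraically: V = Σ kqᵢ/rᵢ.
Distances from the field point to each charge: r₁ = 0.762 m, r₂ = 0.427 m.
V = k[(-5.57×10⁻⁹)/(0.762) + (7.37×10⁻⁹)/(0.427)] = 89.4 V.

89.4 V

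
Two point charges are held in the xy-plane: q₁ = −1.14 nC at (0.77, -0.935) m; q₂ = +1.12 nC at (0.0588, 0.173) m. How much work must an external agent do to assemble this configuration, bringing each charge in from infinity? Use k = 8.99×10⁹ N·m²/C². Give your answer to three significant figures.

-8.72×10⁻⁹ J

The assembly work is the sum of pairwise potential energies, U = Σ_{i<j} kqᵢqⱼ/rᵢⱼ.
Pair separations: r₁₂ = 1.32 m.
U = (-8.72×10⁻⁹) = -8.72×10⁻⁹ J.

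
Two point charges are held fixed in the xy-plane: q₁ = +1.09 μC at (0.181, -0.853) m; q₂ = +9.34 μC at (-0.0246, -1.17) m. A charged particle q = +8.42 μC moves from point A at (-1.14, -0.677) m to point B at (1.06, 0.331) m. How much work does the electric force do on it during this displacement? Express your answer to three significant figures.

0.204 J

The work done by the electric force is W_field = −ΔU = −q(V_B − V_A) = q(V_A − V_B).
At A: distances to the source charges are 1.33 m, 1.22 m; V_A = Σ kqᵢ/rᵢ = 7.62×10⁴ V.
At B: distances to the source charges are 1.47 m, 1.85 m; V_B = Σ kqᵢ/rᵢ = 5.20×10⁴ V.
ΔV = V_B − V_A = -2.42×10⁴ V.
W_field = −qΔV = −(8.42×10⁻⁶ C)(-2.42×10⁴ V) = 0.204 J.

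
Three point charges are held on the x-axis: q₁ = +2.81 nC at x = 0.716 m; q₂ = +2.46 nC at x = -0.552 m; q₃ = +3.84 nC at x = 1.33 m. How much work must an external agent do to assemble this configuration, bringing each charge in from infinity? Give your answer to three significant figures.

The work to assemble the configuration equals its total potential energy, U = Σ kqᵢqⱼ/rᵢⱼ over all pairs.
Pair separations: r₁₂ = 1.27 m, r₁₃ = 0.614 m, r₂₃ = 1.88 m.
U = (4.90×10⁻⁸) + (1.58×10⁻⁷) + (4.51×10⁻⁸) = 2.52×10⁻⁷ J.

2.52×10⁻⁷ J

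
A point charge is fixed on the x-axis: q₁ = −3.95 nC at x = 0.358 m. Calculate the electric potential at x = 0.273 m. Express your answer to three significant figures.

-418 V

Electric potential is a scalar, so the contributions from each charge add algebraically: V = Σ kqᵢ/rᵢ.
V = k[(-3.95×10⁻⁹)/(0.0850)] = -418 V.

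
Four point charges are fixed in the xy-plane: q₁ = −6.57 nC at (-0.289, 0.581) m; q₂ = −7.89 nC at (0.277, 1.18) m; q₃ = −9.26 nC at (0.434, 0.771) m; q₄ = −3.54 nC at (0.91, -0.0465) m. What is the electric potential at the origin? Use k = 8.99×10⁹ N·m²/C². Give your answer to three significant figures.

The total potential is the scalar sum of each charge's contribution, V = Σ kqᵢ/rᵢ.
Distances from the field point to each charge: r₁ = 0.649 m, r₂ = 1.21 m, r₃ = 0.885 m, r₄ = 0.911 m.
V = k[(-6.57×10⁻⁹)/(0.649) + (-7.89×10⁻⁹)/(1.21) + (-9.26×10⁻⁹)/(0.885) + (-3.54×10⁻⁹)/(0.911)] = -279 V.

-279 V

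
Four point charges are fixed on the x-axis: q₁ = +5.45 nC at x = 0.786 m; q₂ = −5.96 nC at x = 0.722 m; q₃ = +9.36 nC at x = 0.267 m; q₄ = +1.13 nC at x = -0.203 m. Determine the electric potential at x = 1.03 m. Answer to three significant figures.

The total potential is the scalar sum of each charge's contribution, V = Σ kqᵢ/rᵢ.
Distances from the field point to each charge: r₁ = 0.244 m, r₂ = 0.308 m, r₃ = 0.763 m, r₄ = 1.23 m.
V = k[(5.45×10⁻⁹)/(0.244) + (-5.96×10⁻⁹)/(0.308) + (9.36×10⁻⁹)/(0.763) + (1.13×10⁻⁹)/(1.23)] = 145 V.

145 V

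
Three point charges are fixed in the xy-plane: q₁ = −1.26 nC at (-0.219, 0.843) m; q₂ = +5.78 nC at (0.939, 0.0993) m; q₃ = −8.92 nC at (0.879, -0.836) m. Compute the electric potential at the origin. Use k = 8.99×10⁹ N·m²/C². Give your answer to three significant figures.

-24.1 V

Electric potential is a scalar, so the contributions from each charge add algebraically: V = Σ kqᵢ/rᵢ.
Distances from the field point to each charge: r₁ = 0.871 m, r₂ = 0.944 m, r₃ = 1.21 m.
V = k[(-1.26×10⁻⁹)/(0.871) + (5.78×10⁻⁹)/(0.944) + (-8.92×10⁻⁹)/(1.21)] = -24.1 V.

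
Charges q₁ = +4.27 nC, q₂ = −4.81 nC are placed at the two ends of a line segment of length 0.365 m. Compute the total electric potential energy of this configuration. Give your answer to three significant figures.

The assembly work is the sum of pairwise potential energies, U = Σ_{i<j} kqᵢqⱼ/rᵢⱼ.
The separation is r = 0.365 m.
U = (-5.06×10⁻⁷) = -5.06×10⁻⁷ J.

-5.06×10⁻⁷ J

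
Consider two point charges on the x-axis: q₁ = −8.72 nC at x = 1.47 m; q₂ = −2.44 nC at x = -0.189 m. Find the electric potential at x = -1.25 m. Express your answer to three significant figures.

The total potential is the scalar sum of each charge's contribution, V = Σ kqᵢ/rᵢ.
Distances from the field point to each charge: r₁ = 2.72 m, r₂ = 1.06 m.
V = k[(-8.72×10⁻⁹)/(2.72) + (-2.44×10⁻⁹)/(1.06)] = -49.5 V.

-49.5 V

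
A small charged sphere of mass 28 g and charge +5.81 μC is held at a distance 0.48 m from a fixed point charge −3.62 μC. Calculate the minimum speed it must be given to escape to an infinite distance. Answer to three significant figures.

5.30 m/s

To just escape, total mechanical energy must reach zero at infinity: ½mv²_min + U = 0, so ½mv²_min = −U = |kQq|/r.
|U| = |kQq|/r = (8.99×10⁹ N·m²/C²)(3.62×10⁻⁶)(5.81×10⁻⁶)/(0.480) = 0.394 J.
v_min = √(2|U|/m) = √(2·0.394/0.0280) = 5.30 m/s.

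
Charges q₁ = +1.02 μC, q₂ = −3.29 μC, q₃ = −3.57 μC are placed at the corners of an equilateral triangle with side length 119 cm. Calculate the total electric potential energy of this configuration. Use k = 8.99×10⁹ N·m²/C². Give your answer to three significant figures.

0.0359 J

The work to assemble the configuration equals its total potential energy, U = Σ kqᵢqⱼ/rᵢⱼ over all pairs.
All three pair separations equal the side length, 1.19 m.
U = (-0.0254) + (-0.0275) + (0.0887) = 0.0359 J.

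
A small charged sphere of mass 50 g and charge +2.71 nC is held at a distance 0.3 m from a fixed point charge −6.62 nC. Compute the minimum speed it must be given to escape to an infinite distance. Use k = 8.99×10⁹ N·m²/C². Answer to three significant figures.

4.64×10⁻³ m/s

To just escape, total mechanical energy must reach zero at infinity: ½mv²_min + U = 0, so ½mv²_min = −U = |kQq|/r.
|U| = |kQq|/r = (8.99×10⁹ N·m²/C²)(6.62×10⁻⁹)(2.71×10⁻⁹)/(0.300) = 5.38×10⁻⁷ J.
v_min = √(2|U|/m) = √(2·5.38×10⁻⁷/0.0500) = 4.64×10⁻³ m/s.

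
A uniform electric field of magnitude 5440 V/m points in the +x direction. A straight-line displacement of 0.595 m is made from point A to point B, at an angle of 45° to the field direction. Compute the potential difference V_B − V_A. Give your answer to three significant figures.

-2290 V

Only the component of displacement along E changes the potential: ΔV = −E·d·cosθ.
ΔV = −(5440 V/m)(0.595 m)cos45° = -2290 V.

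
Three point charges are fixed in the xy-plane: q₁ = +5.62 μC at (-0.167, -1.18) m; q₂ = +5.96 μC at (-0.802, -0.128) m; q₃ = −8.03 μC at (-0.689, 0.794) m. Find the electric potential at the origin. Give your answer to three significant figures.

Electric potential is a scalar, so the contributions from each charge add algebraically: V = Σ kqᵢ/rᵢ.
Distances from the field point to each charge: r₁ = 1.19 m, r₂ = 0.812 m, r₃ = 1.05 m.
V = k[(5.62×10⁻⁶)/(1.19) + (5.96×10⁻⁶)/(0.812) + (-8.03×10⁻⁶)/(1.05)] = 3.97×10⁴ V.

3.97×10⁴ V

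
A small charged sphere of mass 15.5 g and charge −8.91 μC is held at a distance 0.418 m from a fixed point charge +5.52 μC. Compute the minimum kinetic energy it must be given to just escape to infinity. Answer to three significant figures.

1.06 J

To just escape, total mechanical energy must reach zero at infinity: ½mv²_min + U = 0, so ½mv²_min = −U = |kQq|/r.
|U| = |kQq|/r = (8.99×10⁹ N·m²/C²)(5.52×10⁻⁶)(8.91×10⁻⁶)/(0.418) = 1.06 J.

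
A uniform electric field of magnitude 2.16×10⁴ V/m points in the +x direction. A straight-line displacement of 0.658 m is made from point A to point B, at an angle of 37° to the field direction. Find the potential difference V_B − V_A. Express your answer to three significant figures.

-1.14×10⁴ V

Only the component of displacement along E changes the potential: ΔV = −E·d·cosθ.
ΔV = −(2.16×10⁴ V/m)(0.658 m)cos37° = -1.14×10⁴ V.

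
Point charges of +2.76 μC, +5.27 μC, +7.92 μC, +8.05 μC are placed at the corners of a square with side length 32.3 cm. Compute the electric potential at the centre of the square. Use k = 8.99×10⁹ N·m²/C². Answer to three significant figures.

9.45×10⁵ V

The total potential is the scalar sum of each charge's contribution, V = Σ kqᵢ/rᵢ.
The distance from each corner to the centre is a√2/2 = 0.228 m.
V = k[(2.76×10⁻⁶)/(0.228) + (5.27×10⁻⁶)/(0.228) + (7.92×10⁻⁶)/(0.228) + (8.05×10⁻⁶)/(0.228)] = 9.45×10⁵ V.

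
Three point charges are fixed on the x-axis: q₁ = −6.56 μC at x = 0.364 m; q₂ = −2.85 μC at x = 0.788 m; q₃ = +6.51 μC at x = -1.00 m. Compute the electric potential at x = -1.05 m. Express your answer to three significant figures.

Electric potential is a scalar, so the contributions from each charge add algebraically: V = Σ kqᵢ/rᵢ.
Distances from the field point to each charge: r₁ = 1.41 m, r₂ = 1.84 m, r₃ = 0.0500 m.
V = k[(-6.56×10⁻⁶)/(1.41) + (-2.85×10⁻⁶)/(1.84) + (6.51×10⁻⁶)/(0.0500)] = 1.11×10⁶ V.

1.11×10⁶ V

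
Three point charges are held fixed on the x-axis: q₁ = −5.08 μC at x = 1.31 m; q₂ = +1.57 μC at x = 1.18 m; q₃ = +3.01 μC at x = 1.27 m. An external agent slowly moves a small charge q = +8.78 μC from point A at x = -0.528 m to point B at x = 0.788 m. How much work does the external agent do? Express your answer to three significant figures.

0.0544 J

For quasistatic motion the external work equals the change in potential energy: W_ext = qΔV = q(V_B − V_A).
At A: distances to the source charges are 1.84 m, 1.71 m, 1.80 m; V_A = Σ kqᵢ/rᵢ = -1530 V.
At B: distances to the source charges are 0.522 m, 0.392 m, 0.482 m; V_B = Σ kqᵢ/rᵢ = 4660 V.
ΔV = V_B − V_A = 6190 V.
W_ext = qΔV = (8.78×10⁻⁶ C)(6190 V) = 0.0544 J.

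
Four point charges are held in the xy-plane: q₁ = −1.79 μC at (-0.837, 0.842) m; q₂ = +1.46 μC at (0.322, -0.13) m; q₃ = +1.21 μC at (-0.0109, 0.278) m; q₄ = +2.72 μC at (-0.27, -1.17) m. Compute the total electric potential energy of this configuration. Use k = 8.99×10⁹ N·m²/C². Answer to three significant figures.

0.0242 J

The work to assemble the configuration equals its total potential energy, U = Σ kqᵢqⱼ/rᵢⱼ over all pairs.
Pair separations: r₁₂ = 1.51 m, r₁₃ = 1.00 m, r₁₄ = 2.09 m, r₂₃ = 0.527 m, r₂₄ = 1.20 m, r₃₄ = 1.47 m.
Summing all 6 pair terms gives U = 0.0242 J.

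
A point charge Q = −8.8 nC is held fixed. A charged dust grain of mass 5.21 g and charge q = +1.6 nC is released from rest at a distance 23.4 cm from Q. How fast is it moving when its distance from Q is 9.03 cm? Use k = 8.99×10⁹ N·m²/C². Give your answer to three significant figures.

Only the electrostatic force acts, so mechanical energy is conserved: ½mv² = U₁ − U₂ = kQq(1/r₁ − 1/r₂).
U₁ − U₂ = (8.99×10⁹ N·m²/C²)(-8.80×10⁻⁹ C)(1.60×10⁻⁹ C)(1/0.234 − 1/0.0903) = 8.61×10⁻⁷ J.
v = √(2·8.61×10⁻⁷/5.21×10⁻³) = 0.0182 m/s.

0.0182 m/s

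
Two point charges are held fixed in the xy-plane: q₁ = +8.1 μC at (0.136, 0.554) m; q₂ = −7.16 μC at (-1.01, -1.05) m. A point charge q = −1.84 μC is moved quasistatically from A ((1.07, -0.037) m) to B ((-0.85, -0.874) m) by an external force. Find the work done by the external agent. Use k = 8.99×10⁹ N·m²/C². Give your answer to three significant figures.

0.491 J

For quasistatic motion the external work equals the change in potential energy: W_ext = qΔV = q(V_B − V_A).
At A: distances to the source charges are 1.11 m, 2.31 m; V_A = Σ kqᵢ/rᵢ = 3.81×10⁴ V.
At B: distances to the source charges are 1.74 m, 0.238 m; V_B = Σ kqᵢ/rᵢ = -2.29×10⁵ V.
ΔV = V_B − V_A = -2.67×10⁵ V.
W_ext = qΔV = (-1.84×10⁻⁶ C)(-2.67×10⁵ V) = 0.491 J.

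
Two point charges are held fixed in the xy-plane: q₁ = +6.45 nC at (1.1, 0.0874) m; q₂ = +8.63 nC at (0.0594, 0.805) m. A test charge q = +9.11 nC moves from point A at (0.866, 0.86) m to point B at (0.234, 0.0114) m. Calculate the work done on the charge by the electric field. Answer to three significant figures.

The work done by the electric force is W_field = −ΔU = −q(V_B − V_A) = q(V_A − V_B).
At A: distances to the source charges are 0.807 m, 0.808 m; V_A = Σ kqᵢ/rᵢ = 168 V.
At B: distances to the source charges are 0.869 m, 0.813 m; V_B = Σ kqᵢ/rᵢ = 162 V.
ΔV = V_B − V_A = -5.61 V.
W_field = −qΔV = −(9.11×10⁻⁹ C)(-5.61 V) = 5.11×10⁻⁸ J.

5.11×10⁻⁸ J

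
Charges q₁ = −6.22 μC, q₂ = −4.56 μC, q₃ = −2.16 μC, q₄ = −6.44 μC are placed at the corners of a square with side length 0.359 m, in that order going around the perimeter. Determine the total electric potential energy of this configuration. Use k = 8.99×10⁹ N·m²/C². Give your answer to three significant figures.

3.07 J

The assembly work is the sum of pairwise potential energies, U = Σ_{i<j} kqᵢqⱼ/rᵢⱼ.
The four side pairs have separation 0.359 m and the two diagonal pairs 0.508 m.
Summing all 6 pair terms gives U = 3.07 J.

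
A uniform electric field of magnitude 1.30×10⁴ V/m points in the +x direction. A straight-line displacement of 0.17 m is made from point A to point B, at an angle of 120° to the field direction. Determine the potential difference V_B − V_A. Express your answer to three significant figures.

Only the component of displacement along E changes the potential: ΔV = −E·d·cosθ.
ΔV = −(1.30×10⁴ V/m)(0.170 m)cos120° = 1100 V.

1100 V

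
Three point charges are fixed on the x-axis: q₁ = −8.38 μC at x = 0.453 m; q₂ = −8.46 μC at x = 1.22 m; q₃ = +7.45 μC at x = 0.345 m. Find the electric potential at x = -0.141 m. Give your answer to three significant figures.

-4.49×10⁴ V

The total potential is the scalar sum of each charge's contribution, V = Σ kqᵢ/rᵢ.
Distances from the field point to each charge: r₁ = 0.594 m, r₂ = 1.36 m, r₃ = 0.486 m.
V = k[(-8.38×10⁻⁶)/(0.594) + (-8.46×10⁻⁶)/(1.36) + (7.45×10⁻⁶)/(0.486)] = -4.49×10⁴ V.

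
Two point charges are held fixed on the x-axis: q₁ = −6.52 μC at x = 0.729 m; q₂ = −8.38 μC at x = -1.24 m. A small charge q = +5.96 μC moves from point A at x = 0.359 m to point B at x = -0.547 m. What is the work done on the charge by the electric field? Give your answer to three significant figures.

-0.303 J

The work done by the electric force is W_field = −ΔU = −q(V_B − V_A) = q(V_A − V_B).
At A: distances to the source charges are 0.370 m, 1.60 m; V_A = Σ kqᵢ/rᵢ = -2.06×10⁵ V.
At B: distances to the source charges are 1.28 m, 0.693 m; V_B = Σ kqᵢ/rᵢ = -1.55×10⁵ V.
ΔV = V_B − V_A = 5.09×10⁴ V.
W_field = −qΔV = −(5.96×10⁻⁶ C)(5.09×10⁴ V) = -0.303 J.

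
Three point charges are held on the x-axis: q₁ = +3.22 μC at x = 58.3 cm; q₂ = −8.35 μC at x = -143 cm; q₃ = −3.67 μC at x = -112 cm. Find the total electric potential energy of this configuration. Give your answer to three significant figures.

The assembly work is the sum of pairwise potential energies, U = Σ_{i<j} kqᵢqⱼ/rᵢⱼ.
Pair separations: r₁₂ = 2.01 m, r₁₃ = 1.70 m, r₂₃ = 0.310 m.
U = (-0.120) + (-0.0624) + (0.889) = 0.706 J.

0.706 J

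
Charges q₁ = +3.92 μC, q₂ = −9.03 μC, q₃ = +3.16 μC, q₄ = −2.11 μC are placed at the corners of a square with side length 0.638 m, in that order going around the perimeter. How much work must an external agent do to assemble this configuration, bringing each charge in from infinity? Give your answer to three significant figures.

The assembly work is the sum of pairwise potential energies, U = Σ_{i<j} kqᵢqⱼ/rᵢⱼ.
The four side pairs have separation 0.638 m and the two diagonal pairs 0.902 m.
Summing all 6 pair terms gives U = -0.798 J.

-0.798 J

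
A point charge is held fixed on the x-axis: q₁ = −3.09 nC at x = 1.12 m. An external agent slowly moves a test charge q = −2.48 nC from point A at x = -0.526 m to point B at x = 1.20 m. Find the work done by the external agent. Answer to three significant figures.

For quasistatic motion the external work equals the change in potential energy: W_ext = qΔV = q(V_B − V_A).
At A: distance to the source charge is 1.65 m; V_A = kq₁/r = -16.9 V.
At B: distance to the source charge is 0.0800 m; V_B = kq₁/r = -347 V.
ΔV = V_B − V_A = -330 V.
W_ext = qΔV = (-2.48×10⁻⁹ C)(-330 V) = 8.19×10⁻⁷ J.

8.19×10⁻⁷ J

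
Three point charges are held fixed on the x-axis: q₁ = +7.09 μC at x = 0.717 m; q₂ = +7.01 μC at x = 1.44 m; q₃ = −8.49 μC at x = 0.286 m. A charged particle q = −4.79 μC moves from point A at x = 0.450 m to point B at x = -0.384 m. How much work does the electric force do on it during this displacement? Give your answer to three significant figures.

0.678 J

The work done by the electric force is W_field = −ΔU = −q(V_B − V_A) = q(V_A − V_B).
At A: distances to the source charges are 0.267 m, 0.990 m, 0.164 m; V_A = Σ kqᵢ/rᵢ = -1.63×10⁵ V.
At B: distances to the source charges are 1.10 m, 1.82 m, 0.670 m; V_B = Σ kqᵢ/rᵢ = -2.15×10⁴ V.
ΔV = V_B − V_A = 1.42×10⁵ V.
W_field = −qΔV = −(-4.79×10⁻⁶ C)(1.42×10⁵ V) = 0.678 J.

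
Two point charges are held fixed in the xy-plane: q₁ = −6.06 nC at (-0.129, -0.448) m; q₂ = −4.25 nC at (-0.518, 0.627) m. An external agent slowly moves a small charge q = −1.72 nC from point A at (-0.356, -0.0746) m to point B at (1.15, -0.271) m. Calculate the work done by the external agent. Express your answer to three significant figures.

-1.98×10⁻⁷ J

For quasistatic motion the external work equals the change in potential energy: W_ext = qΔV = q(V_B − V_A).
At A: distances to the source charges are 0.437 m, 0.720 m; V_A = Σ kqᵢ/rᵢ = -178 V.
At B: distances to the source charges are 1.29 m, 1.89 m; V_B = Σ kqᵢ/rᵢ = -62.4 V.
ΔV = V_B − V_A = 115 V.
W_ext = qΔV = (-1.72×10⁻⁹ C)(115 V) = -1.98×10⁻⁷ J.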